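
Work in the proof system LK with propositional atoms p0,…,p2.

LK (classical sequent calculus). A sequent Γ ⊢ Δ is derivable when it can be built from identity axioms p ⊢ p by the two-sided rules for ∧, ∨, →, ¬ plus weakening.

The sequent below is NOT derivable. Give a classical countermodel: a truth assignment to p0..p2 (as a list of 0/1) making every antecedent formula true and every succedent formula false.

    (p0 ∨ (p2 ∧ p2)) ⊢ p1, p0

Enumerate valuations to refute Γ ⊢ Δ:
  v=000: Γ:[(p0 ∨ (p2 ∧ p2))=F] Δ:[p1=F, p0=F] refutes=False
  v=001: Γ:[(p0 ∨ (p2 ∧ p2))=T] Δ:[p1=F, p0=F] refutes=True  ← countermodel

Result: [0, 0, 1]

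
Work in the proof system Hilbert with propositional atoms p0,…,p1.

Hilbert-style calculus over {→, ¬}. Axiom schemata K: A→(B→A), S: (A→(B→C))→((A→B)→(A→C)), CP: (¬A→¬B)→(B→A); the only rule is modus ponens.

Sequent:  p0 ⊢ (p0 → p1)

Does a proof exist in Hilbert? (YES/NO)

Truth-table refutation:
  v=00: Γ:[p0=F] Δ:[(p0 → p1)=T] refutes=False
  v=01: Γ:[p0=F] Δ:[(p0 → p1)=T] refutes=False
  v=10: Γ:[p0=T] Δ:[(p0 → p1)=F] refutes=True  ← countermodel

Result: NO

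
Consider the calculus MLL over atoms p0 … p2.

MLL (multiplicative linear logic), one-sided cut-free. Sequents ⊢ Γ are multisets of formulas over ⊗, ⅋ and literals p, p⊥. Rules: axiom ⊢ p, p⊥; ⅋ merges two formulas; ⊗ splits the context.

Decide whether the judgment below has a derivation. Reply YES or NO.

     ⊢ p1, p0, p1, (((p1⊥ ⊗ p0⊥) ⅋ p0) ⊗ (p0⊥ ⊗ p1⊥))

Derivation (root first):
[⊗]  ⊢ p1, p0, p1, (((p1⊥ ⊗ p0⊥) ⅋ p0) ⊗ (p0⊥ ⊗ p1⊥))
  [⅋]  ⊢ p1, ((p1⊥ ⊗ p0⊥) ⅋ p0)
    [⊗]  ⊢ p1, p0, (p1⊥ ⊗ p0⊥)
      [Ax]  ⊢ p1, p1⊥
      [Ax]  ⊢ p0, p0⊥
  [⊗]  ⊢ p0, p1, (p0⊥ ⊗ p1⊥)
    [Ax]  ⊢ p0, p0⊥
    [Ax]  ⊢ p1, p1⊥

Result: YES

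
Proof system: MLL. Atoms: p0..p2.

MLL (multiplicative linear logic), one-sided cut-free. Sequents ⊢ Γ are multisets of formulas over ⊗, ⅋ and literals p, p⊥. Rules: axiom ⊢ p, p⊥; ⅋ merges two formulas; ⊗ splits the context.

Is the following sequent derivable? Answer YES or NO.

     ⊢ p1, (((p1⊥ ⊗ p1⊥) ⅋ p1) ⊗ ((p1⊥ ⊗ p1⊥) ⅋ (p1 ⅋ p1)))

Proof tree:
[⊗]  ⊢ p1, (((p1⊥ ⊗ p1⊥) ⅋ p1) ⊗ ((p1⊥ ⊗ p1⊥) ⅋ (p1 ⅋ p1)))
  [⅋]  ⊢ p1, ((p1⊥ ⊗ p1⊥) ⅋ p1)
    [⊗]  ⊢ p1, p1, (p1⊥ ⊗ p1⊥)
      [Ax]  ⊢ p1, p1⊥
      [Ax]  ⊢ p1, p1⊥
  [⅋]  ⊢ ((p1⊥ ⊗ p1⊥) ⅋ (p1 ⅋ p1))
    [⅋]  ⊢ (p1⊥ ⊗ p1⊥), (p1 ⅋ p1)
      [⊗]  ⊢ p1, p1, (p1⊥ ⊗ p1⊥)
        [Ax]  ⊢ p1, p1⊥
        [Ax]  ⊢ p1, p1⊥

Result: YES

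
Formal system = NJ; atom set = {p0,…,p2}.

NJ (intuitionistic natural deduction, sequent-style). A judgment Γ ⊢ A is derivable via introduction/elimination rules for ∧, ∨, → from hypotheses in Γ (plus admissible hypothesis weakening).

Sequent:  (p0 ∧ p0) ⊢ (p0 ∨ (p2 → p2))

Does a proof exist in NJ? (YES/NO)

Derivation trace:
[Wk] (p0 ∧ p0) ⊢ (p0 ∨ (p2 → p2))
  [∨I₂]  ⊢ (p0 ∨ (p2 → p2))
    [→I]  ⊢ (p2 → p2)
      [Ax] p2 ⊢ p2

Result: YES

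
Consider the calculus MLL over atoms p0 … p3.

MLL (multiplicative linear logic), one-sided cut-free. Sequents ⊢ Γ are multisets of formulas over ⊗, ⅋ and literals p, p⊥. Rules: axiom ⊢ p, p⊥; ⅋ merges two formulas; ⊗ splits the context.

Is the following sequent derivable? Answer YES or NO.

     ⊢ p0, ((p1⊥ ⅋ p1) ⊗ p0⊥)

Derivation trace:
[⊗]  ⊢ p0, ((p1⊥ ⅋ p1) ⊗ p0⊥)
  [⅋]  ⊢ (p1⊥ ⅋ p1)
    [Ax]  ⊢ p1, p1⊥
  [Ax]  ⊢ p0, p0⊥

Result: YES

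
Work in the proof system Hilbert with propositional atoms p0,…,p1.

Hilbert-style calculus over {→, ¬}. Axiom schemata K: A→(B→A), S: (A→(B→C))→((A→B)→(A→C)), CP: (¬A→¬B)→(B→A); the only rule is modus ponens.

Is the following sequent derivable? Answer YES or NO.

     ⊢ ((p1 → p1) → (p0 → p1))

Search for a countermodel by truth-table:
  v=00: Γ:[] Δ:[((p1 → p1) → (p0 → p1))=T] refutes=False
  v=01: Γ:[] Δ:[((p1 → p1) → (p0 → p1))=T] refutes=False
  v=10: Γ:[] Δ:[((p1 → p1) → (p0 → p1))=F] refutes=True  ← countermodel

Result: NO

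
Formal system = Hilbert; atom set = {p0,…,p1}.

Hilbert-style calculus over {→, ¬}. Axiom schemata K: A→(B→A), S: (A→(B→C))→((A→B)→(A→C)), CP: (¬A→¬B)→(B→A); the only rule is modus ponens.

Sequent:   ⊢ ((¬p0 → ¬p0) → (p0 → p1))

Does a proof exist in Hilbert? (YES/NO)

Truth-table refutation:
  v=00: Γ:[] Δ:[((¬p0 → ¬p0) → (p0 → p1))=T] refutes=False
  v=01: Γ:[] Δ:[((¬p0 → ¬p0) → (p0 → p1))=T] refutes=False
  v=10: Γ:[] Δ:[((¬p0 → ¬p0) → (p0 → p1))=F] refutes=True  ← countermodel

Result: NO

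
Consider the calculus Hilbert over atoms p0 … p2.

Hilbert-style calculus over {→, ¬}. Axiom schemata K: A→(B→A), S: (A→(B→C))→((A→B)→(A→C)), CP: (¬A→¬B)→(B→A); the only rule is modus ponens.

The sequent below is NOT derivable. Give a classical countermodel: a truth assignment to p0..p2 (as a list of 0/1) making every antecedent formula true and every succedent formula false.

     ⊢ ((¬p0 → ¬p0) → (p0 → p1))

Truth-table refutation:
  v=000: Γ:[] Δ:[((¬p0 → ¬p0) → (p0 → p1))=T] refutes=False
  v=001: Γ:[] Δ:[((¬p0 → ¬p0) → (p0 → p1))=T] refutes=False
  v=010: Γ:[] Δ:[((¬p0 → ¬p0) → (p0 → p1))=T] refutes=False
  v=011: Γ:[] Δ:[((¬p0 → ¬p0) → (p0 → p1))=T] refutes=False
  v=100: Γ:[] Δ:[((¬p0 → ¬p0) → (p0 → p1))=F] refutes=True  ← countermodel

Result: [1, 0, 0]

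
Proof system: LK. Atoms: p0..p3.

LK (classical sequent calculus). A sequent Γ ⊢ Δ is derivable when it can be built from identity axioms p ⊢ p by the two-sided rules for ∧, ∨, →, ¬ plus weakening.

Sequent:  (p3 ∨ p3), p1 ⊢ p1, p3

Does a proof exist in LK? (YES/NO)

Derivation trace:
[WL] (p3 ∨ p3), p1 ⊢ p1, p3
  [∨L] (p3 ∨ p3) ⊢ p1, p3
    [WR] p3 ⊢ p3, p1
      [Ax] p3 ⊢ p3
    [Ax] p3 ⊢ p3

Result: YES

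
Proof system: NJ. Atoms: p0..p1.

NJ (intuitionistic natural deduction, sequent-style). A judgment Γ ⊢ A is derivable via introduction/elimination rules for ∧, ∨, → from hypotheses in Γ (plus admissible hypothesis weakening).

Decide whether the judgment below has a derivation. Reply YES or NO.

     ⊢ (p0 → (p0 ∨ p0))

Proof tree:
[→I]  ⊢ (p0 → (p0 ∨ p0))
  [∨I₁] p0 ⊢ (p0 ∨ p0)
    [Ax] p0 ⊢ p0

Result: YES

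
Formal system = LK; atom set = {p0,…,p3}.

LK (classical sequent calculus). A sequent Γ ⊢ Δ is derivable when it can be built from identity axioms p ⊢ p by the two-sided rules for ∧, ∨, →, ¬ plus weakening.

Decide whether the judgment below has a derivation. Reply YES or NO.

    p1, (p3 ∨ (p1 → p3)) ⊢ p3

Derivation trace:
[∨L] p1, (p3 ∨ (p1 → p3)) ⊢ p3
  [Ax] p3 ⊢ p3
  [→L] p1, (p1 → p3) ⊢ p3
    [Ax] p1 ⊢ p1
    [Ax] p3 ⊢ p3

Result: YES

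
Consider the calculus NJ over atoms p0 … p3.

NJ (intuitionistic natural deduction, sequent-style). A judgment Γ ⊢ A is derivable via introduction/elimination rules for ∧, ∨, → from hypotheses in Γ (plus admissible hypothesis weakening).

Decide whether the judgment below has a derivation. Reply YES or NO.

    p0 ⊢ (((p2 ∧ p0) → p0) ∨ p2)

Derivation trace:
[∨I₁] p0 ⊢ (((p2 ∧ p0) → p0) ∨ p2)
  [→I] p0 ⊢ ((p2 ∧ p0) → p0)
    [Wk] p0, (p2 ∧ p0) ⊢ p0
      [Ax] p0 ⊢ p0

Result: YES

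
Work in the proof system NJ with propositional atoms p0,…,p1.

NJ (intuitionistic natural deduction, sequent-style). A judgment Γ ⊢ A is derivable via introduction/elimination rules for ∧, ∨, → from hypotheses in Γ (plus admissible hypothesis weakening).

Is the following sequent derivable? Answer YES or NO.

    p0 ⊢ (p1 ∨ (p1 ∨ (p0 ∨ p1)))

Derivation (root first):
[∨I₂] p0 ⊢ (p1 ∨ (p1 ∨ (p0 ∨ p1)))
  [∨I₂] p0 ⊢ (p1 ∨ (p0 ∨ p1))
    [∨I₁] p0 ⊢ (p0 ∨ p1)
      [Ax] p0 ⊢ p0

Result: YES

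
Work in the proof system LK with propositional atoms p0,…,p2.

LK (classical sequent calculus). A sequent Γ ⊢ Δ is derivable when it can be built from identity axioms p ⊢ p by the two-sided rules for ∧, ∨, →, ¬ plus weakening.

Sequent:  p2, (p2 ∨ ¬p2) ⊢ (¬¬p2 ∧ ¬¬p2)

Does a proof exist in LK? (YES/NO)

Derivation trace:
[∧R] p2, (p2 ∨ ¬p2) ⊢ (¬¬p2 ∧ ¬¬p2)
  [∨L] p2, (p2 ∨ ¬p2) ⊢ ¬¬p2
    [¬R] p2 ⊢ ¬¬p2
      [¬L] p2, ¬p2 ⊢ 
        [Ax] p2 ⊢ p2
    [¬L] p2, ¬p2 ⊢ 
      [Ax] p2 ⊢ p2
  [¬R] p2 ⊢ ¬¬p2
    [¬L] p2, ¬p2 ⊢ 
      [Ax] p2 ⊢ p2

Result: YES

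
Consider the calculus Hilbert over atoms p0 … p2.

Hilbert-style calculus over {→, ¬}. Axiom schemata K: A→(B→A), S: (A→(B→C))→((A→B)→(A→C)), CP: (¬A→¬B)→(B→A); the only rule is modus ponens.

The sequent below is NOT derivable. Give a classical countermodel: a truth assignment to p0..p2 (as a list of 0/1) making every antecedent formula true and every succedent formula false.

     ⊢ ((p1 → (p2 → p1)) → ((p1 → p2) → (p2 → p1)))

Enumerate valuations to refute Γ ⊢ Δ:
  v=000: Γ:[] Δ:[((p1 → (p2 → p1)) → ((p1 → p2) → (p2 → p1)))=T] refutes=False
  v=001: Γ:[] Δ:[((p1 → (p2 → p1)) → ((p1 → p2) → (p2 → p1)))=F] refutes=True  ← countermodel

Result: [0, 0, 1]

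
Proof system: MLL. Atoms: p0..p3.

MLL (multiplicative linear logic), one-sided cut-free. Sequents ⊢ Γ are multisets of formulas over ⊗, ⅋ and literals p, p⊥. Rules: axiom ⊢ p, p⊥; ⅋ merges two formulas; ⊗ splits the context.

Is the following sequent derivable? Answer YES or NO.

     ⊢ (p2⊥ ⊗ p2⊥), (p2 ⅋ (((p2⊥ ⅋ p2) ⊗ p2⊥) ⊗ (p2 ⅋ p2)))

Derivation trace:
[⅋]  ⊢ (p2⊥ ⊗ p2⊥), (p2 ⅋ (((p2⊥ ⅋ p2) ⊗ p2⊥) ⊗ (p2 ⅋ p2)))
  [⊗]  ⊢ p2, (p2⊥ ⊗ p2⊥), (((p2⊥ ⅋ p2) ⊗ p2⊥) ⊗ (p2 ⅋ p2))
    [⊗]  ⊢ p2, ((p2⊥ ⅋ p2) ⊗ p2⊥)
      [⅋]  ⊢ (p2⊥ ⅋ p2)
        [Ax]  ⊢ p2, p2⊥
      [Ax]  ⊢ p2, p2⊥
    [⅋]  ⊢ (p2⊥ ⊗ p2⊥), (p2 ⅋ p2)
      [⊗]  ⊢ p2, p2, (p2⊥ ⊗ p2⊥)
        [Ax]  ⊢ p2, p2⊥
        [Ax]  ⊢ p2, p2⊥

Result: YES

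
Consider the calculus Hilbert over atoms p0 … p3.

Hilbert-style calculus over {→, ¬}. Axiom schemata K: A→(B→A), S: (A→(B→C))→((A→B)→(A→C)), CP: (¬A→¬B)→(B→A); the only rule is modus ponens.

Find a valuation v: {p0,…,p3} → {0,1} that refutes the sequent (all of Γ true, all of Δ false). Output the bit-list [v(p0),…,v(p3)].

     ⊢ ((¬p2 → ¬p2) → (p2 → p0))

Search for a countermodel by truth-table:
  v=0000: Γ:[] Δ:[((¬p2 → ¬p2) → (p2 → p0))=T] refutes=False
  v=0001: Γ:[] Δ:[((¬p2 → ¬p2) → (p2 → p0))=T] refutes=False
  v=0010: Γ:[] Δ:[((¬p2 → ¬p2) → (p2 → p0))=F] refutes=True  ← countermodel

Result: [0, 0, 1, 0]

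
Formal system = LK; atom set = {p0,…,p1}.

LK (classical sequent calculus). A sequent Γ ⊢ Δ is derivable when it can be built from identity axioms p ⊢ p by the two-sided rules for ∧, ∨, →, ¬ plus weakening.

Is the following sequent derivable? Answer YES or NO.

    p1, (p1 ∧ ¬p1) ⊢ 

Derivation trace:
[∧L] p1, (p1 ∧ ¬p1) ⊢ 
  [¬L] p1, p1, ¬p1 ⊢ 
    [WL] p1, p1 ⊢ p1
      [Ax] p1 ⊢ p1

Result: YES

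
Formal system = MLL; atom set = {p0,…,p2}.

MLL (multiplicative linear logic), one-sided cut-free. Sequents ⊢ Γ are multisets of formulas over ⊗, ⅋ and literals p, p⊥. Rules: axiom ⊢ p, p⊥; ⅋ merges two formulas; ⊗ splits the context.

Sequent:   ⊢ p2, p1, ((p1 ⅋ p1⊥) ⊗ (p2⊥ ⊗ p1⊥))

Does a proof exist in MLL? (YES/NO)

Derivation (root first):
[⊗]  ⊢ p2, p1, ((p1 ⅋ p1⊥) ⊗ (p2⊥ ⊗ p1⊥))
  [⅋]  ⊢ (p1 ⅋ p1⊥)
    [Ax]  ⊢ p1, p1⊥
  [⊗]  ⊢ p2, p1, (p2⊥ ⊗ p1⊥)
    [Ax]  ⊢ p2, p2⊥
    [Ax]  ⊢ p1, p1⊥

Result: YES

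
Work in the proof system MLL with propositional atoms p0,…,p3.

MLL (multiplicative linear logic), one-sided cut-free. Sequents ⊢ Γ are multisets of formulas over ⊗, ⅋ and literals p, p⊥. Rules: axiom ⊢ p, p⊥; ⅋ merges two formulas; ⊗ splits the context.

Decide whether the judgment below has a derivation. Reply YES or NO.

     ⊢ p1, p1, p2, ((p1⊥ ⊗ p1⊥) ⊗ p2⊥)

Derivation trace:
[⊗]  ⊢ p1, p1, p2, ((p1⊥ ⊗ p1⊥) ⊗ p2⊥)
  [⊗]  ⊢ p1, p1, (p1⊥ ⊗ p1⊥)
    [Ax]  ⊢ p1, p1⊥
    [Ax]  ⊢ p1, p1⊥
  [Ax]  ⊢ p2, p2⊥

Result: YES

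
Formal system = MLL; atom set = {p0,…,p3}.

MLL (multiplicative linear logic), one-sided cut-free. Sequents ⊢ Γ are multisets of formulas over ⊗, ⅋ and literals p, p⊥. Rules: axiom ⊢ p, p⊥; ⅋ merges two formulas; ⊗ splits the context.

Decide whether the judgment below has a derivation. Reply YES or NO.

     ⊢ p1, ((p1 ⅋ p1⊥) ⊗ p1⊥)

Derivation (root first):
[⊗]  ⊢ p1, ((p1 ⅋ p1⊥) ⊗ p1⊥)
  [⅋]  ⊢ (p1 ⅋ p1⊥)
    [Ax]  ⊢ p1, p1⊥
  [Ax]  ⊢ p1, p1⊥

Result: YES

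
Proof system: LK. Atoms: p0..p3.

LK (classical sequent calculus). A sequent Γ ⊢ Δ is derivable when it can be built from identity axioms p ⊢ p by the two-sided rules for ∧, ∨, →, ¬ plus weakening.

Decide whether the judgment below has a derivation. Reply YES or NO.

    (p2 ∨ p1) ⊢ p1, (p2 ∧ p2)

Proof tree:
[∨L] (p2 ∨ p1) ⊢ p1, (p2 ∧ p2)
  [∧R] p2 ⊢ (p2 ∧ p2)
    [Ax] p2 ⊢ p2
    [Ax] p2 ⊢ p2
  [Ax] p1 ⊢ p1

Result: YES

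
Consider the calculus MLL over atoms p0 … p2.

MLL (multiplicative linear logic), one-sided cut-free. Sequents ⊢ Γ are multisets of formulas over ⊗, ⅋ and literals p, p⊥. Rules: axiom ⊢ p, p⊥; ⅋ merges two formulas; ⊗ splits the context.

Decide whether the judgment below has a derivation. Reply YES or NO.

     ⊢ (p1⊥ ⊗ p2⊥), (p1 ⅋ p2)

Derivation trace:
[⅋]  ⊢ (p1⊥ ⊗ p2⊥), (p1 ⅋ p2)
  [⊗]  ⊢ p1, p2, (p1⊥ ⊗ p2⊥)
    [Ax]  ⊢ p1, p1⊥
    [Ax]  ⊢ p2, p2⊥

Result: YES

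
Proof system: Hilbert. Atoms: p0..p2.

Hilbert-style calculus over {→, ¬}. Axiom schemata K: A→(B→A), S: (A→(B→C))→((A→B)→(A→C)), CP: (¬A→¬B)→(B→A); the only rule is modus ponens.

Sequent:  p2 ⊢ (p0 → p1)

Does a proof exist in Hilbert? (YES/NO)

Truth-table refutation:
  v=000: Γ:[p2=F] Δ:[(p0 → p1)=T] refutes=False
  v=001: Γ:[p2=T] Δ:[(p0 → p1)=T] refutes=False
  v=010: Γ:[p2=F] Δ:[(p0 → p1)=T] refutes=False
  v=011: Γ:[p2=T] Δ:[(p0 → p1)=T] refutes=False
  v=100: Γ:[p2=F] Δ:[(p0 → p1)=F] refutes=False
  v=101: Γ:[p2=T] Δ:[(p0 → p1)=F] refutes=True  ← countermodel

Result: NO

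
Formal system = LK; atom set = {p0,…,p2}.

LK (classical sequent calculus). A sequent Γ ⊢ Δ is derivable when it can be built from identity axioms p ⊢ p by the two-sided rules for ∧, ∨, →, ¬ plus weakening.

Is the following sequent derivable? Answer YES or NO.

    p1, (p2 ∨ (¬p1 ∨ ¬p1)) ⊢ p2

Derivation (root first):
[∨L] p1, (p2 ∨ (¬p1 ∨ ¬p1)) ⊢ p2
  [Ax] p2 ⊢ p2
  [∨L] p1, (¬p1 ∨ ¬p1) ⊢ 
    [¬L] p1, ¬p1 ⊢ 
      [Ax] p1 ⊢ p1
    [¬L] p1, ¬p1 ⊢ 
      [Ax] p1 ⊢ p1

Result: YES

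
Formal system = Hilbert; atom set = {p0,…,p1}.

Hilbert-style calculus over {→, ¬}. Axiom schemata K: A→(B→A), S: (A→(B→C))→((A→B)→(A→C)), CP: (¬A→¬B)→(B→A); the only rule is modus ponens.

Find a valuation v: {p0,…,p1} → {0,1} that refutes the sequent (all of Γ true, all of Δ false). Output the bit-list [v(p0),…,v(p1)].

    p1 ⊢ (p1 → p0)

Truth-table refutation:
  v=00: Γ:[p1=F] Δ:[(p1 → p0)=T] refutes=False
  v=01: Γ:[p1=T] Δ:[(p1 → p0)=F] refutes=True  ← countermodel

Result: [0, 1]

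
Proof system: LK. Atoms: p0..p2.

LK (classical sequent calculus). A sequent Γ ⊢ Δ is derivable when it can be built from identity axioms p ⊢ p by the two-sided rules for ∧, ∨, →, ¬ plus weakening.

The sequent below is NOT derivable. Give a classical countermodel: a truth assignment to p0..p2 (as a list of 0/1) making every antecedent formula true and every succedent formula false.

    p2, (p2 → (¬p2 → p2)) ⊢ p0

Truth-table refutation:
  v=000: Γ:[p2=F, (p2 → (¬p2 → p2))=T] Δ:[p0=F] refutes=False
  v=001: Γ:[p2=T, (p2 → (¬p2 → p2))=T] Δ:[p0=F] refutes=True  ← countermodel

Result: [0, 0, 1]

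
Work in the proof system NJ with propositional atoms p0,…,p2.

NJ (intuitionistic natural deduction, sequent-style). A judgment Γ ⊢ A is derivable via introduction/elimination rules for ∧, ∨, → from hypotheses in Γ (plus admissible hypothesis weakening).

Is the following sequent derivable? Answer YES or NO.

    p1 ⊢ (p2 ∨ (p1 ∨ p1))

Derivation trace:
[∨I₂] p1 ⊢ (p2 ∨ (p1 ∨ p1))
  [∨I₁] p1 ⊢ (p1 ∨ p1)
    [Ax] p1 ⊢ p1

Result: YES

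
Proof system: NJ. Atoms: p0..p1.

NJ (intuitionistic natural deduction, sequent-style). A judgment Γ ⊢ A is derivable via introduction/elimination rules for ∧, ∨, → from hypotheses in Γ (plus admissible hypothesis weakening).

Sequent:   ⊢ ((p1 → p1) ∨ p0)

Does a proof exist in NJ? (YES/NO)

Derivation (root first):
[∨I₁]  ⊢ ((p1 → p1) ∨ p0)
  [→I]  ⊢ (p1 → p1)
    [Ax] p1 ⊢ p1

Result: YES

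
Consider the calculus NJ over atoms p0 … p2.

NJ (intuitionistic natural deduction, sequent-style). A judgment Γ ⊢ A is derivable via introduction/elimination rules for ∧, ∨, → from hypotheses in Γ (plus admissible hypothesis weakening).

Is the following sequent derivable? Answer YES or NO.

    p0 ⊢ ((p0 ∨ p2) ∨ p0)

Derivation (root first):
[∨I₁] p0 ⊢ ((p0 ∨ p2) ∨ p0)
  [∨I₁] p0 ⊢ (p0 ∨ p2)
    [Ax] p0 ⊢ p0

Result: YES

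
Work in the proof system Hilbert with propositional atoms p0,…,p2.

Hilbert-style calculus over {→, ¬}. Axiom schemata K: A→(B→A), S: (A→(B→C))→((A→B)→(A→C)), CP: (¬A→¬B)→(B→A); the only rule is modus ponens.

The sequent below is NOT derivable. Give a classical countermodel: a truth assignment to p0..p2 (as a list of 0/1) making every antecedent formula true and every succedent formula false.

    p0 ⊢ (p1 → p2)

Search for a countermodel by truth-table:
  v=000: Γ:[p0=F] Δ:[(p1 → p2)=T] refutes=False
  v=001: Γ:[p0=F] Δ:[(p1 → p2)=T] refutes=False
  v=010: Γ:[p0=F] Δ:[(p1 → p2)=F] refutes=False
  v=011: Γ:[p0=F] Δ:[(p1 → p2)=T] refutes=False
  v=100: Γ:[p0=T] Δ:[(p1 → p2)=T] refutes=False
  v=101: Γ:[p0=T] Δ:[(p1 → p2)=T] refutes=False
  v=110: Γ:[p0=T] Δ:[(p1 → p2)=F] refutes=True  ← countermodel

Result: [1, 1, 0]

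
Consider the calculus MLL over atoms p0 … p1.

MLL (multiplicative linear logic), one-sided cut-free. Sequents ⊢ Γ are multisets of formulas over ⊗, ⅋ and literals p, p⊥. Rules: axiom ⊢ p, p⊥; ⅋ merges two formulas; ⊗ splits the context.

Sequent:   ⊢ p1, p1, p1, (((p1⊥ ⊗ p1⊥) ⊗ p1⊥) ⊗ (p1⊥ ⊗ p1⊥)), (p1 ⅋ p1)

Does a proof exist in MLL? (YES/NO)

Derivation trace:
[⅋]  ⊢ p1, p1, p1, (((p1⊥ ⊗ p1⊥) ⊗ p1⊥) ⊗ (p1⊥ ⊗ p1⊥)), (p1 ⅋ p1)
  [⊗]  ⊢ p1, p1, p1, p1, p1, (((p1⊥ ⊗ p1⊥) ⊗ p1⊥) ⊗ (p1⊥ ⊗ p1⊥))
    [⊗]  ⊢ p1, p1, p1, ((p1⊥ ⊗ p1⊥) ⊗ p1⊥)
      [⊗]  ⊢ p1, p1, (p1⊥ ⊗ p1⊥)
        [Ax]  ⊢ p1, p1⊥
        [Ax]  ⊢ p1, p1⊥
      [Ax]  ⊢ p1, p1⊥
    [⊗]  ⊢ p1, p1, (p1⊥ ⊗ p1⊥)
      [Ax]  ⊢ p1, p1⊥
      [Ax]  ⊢ p1, p1⊥

Result: YES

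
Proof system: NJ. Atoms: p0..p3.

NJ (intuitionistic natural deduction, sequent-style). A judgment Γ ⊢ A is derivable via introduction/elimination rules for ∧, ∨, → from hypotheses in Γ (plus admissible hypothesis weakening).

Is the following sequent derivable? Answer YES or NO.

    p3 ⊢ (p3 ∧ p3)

Proof tree:
[∧I] p3 ⊢ (p3 ∧ p3)
  [Ax] p3 ⊢ p3
  [→E] p3 ⊢ p3
    [→I]  ⊢ (p3 → p3)
      [Ax] p3 ⊢ p3
    [Ax] p3 ⊢ p3

Result: YES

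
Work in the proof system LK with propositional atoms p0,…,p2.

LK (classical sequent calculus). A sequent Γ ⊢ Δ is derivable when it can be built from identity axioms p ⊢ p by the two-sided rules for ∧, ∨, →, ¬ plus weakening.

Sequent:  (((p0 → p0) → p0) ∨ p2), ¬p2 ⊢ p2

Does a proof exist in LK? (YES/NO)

Search for a countermodel by truth-table:
  v=000: Γ:[(((p0 → p0) → p0) ∨ p2)=F, ¬p2=T] Δ:[p2=F] refutes=False
  v=001: Γ:[(((p0 → p0) → p0) ∨ p2)=T, ¬p2=F] Δ:[p2=T] refutes=False
  v=010: Γ:[(((p0 → p0) → p0) ∨ p2)=F, ¬p2=T] Δ:[p2=F] refutes=False
  v=011: Γ:[(((p0 → p0) → p0) ∨ p2)=T, ¬p2=F] Δ:[p2=T] refutes=False
  v=100: Γ:[(((p0 → p0) → p0) ∨ p2)=T, ¬p2=T] Δ:[p2=F] refutes=True  ← countermodel

Result: NO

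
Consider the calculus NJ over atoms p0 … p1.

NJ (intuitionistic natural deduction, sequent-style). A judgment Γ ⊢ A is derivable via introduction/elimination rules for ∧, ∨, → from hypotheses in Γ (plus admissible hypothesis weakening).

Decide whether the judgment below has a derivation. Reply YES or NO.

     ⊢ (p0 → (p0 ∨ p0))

Proof tree:
[→I]  ⊢ (p0 → (p0 ∨ p0))
  [∨I₁] p0 ⊢ (p0 ∨ p0)
    [Ax] p0 ⊢ p0

Result: YES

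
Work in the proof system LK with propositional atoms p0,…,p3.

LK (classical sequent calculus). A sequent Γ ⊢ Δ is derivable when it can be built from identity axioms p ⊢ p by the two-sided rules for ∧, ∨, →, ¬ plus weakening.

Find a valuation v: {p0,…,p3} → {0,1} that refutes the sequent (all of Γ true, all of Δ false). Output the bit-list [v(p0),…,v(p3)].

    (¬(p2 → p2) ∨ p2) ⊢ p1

Enumerate valuations to refute Γ ⊢ Δ:
  v=0000: Γ:[(¬(p2 → p2) ∨ p2)=F] Δ:[p1=F] refutes=False
  v=0001: Γ:[(¬(p2 → p2) ∨ p2)=F] Δ:[p1=F] refutes=False
  v=0010: Γ:[(¬(p2 → p2) ∨ p2)=T] Δ:[p1=F] refutes=True  ← countermodel

Result: [0, 0, 1, 0]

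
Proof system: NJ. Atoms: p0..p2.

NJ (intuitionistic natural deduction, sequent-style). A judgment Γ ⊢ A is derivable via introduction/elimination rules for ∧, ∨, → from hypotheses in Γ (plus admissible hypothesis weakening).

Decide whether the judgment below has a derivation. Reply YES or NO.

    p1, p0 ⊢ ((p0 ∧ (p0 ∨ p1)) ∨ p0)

Derivation trace:
[∨I₁] p1, p0 ⊢ ((p0 ∧ (p0 ∨ p1)) ∨ p0)
  [∧I] p1, p0 ⊢ (p0 ∧ (p0 ∨ p1))
    [Ax] p0 ⊢ p0
    [∨I₂] p1 ⊢ (p0 ∨ p1)
      [Ax] p1 ⊢ p1

Result: YES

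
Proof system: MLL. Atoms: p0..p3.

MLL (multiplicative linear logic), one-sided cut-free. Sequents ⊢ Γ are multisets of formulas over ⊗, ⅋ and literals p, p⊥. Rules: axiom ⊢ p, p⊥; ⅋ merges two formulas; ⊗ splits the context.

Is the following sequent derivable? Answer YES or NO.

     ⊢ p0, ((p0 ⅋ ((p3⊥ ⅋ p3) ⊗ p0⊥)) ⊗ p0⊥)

Derivation trace:
[⊗]  ⊢ p0, ((p0 ⅋ ((p3⊥ ⅋ p3) ⊗ p0⊥)) ⊗ p0⊥)
  [⅋]  ⊢ (p0 ⅋ ((p3⊥ ⅋ p3) ⊗ p0⊥))
    [⊗]  ⊢ p0, ((p3⊥ ⅋ p3) ⊗ p0⊥)
      [⅋]  ⊢ (p3⊥ ⅋ p3)
        [Ax]  ⊢ p3, p3⊥
      [Ax]  ⊢ p0, p0⊥
  [Ax]  ⊢ p0, p0⊥

Result: YES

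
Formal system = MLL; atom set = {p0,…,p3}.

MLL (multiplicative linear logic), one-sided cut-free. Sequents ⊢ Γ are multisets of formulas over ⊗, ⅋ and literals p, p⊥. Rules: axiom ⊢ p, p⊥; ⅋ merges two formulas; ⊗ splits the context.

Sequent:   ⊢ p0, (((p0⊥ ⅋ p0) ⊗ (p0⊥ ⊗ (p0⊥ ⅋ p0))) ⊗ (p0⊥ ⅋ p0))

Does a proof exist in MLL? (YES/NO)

Proof tree:
[⊗]  ⊢ p0, (((p0⊥ ⅋ p0) ⊗ (p0⊥ ⊗ (p0⊥ ⅋ p0))) ⊗ (p0⊥ ⅋ p0))
  [⊗]  ⊢ p0, ((p0⊥ ⅋ p0) ⊗ (p0⊥ ⊗ (p0⊥ ⅋ p0)))
    [⅋]  ⊢ (p0⊥ ⅋ p0)
      [Ax]  ⊢ p0, p0⊥
    [⊗]  ⊢ p0, (p0⊥ ⊗ (p0⊥ ⅋ p0))
      [Ax]  ⊢ p0, p0⊥
      [⅋]  ⊢ (p0⊥ ⅋ p0)
        [Ax]  ⊢ p0, p0⊥
  [⅋]  ⊢ (p0⊥ ⅋ p0)
    [Ax]  ⊢ p0, p0⊥

Result: YES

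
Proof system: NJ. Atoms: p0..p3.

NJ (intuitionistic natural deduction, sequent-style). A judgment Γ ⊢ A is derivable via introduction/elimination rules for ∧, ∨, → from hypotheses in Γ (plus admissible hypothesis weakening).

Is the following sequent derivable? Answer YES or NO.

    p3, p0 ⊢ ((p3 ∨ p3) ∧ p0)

Derivation trace:
[∧I] p3, p0 ⊢ ((p3 ∨ p3) ∧ p0)
  [∨I₂] p3 ⊢ (p3 ∨ p3)
    [Ax] p3 ⊢ p3
  [Ax] p0 ⊢ p0

Result: YES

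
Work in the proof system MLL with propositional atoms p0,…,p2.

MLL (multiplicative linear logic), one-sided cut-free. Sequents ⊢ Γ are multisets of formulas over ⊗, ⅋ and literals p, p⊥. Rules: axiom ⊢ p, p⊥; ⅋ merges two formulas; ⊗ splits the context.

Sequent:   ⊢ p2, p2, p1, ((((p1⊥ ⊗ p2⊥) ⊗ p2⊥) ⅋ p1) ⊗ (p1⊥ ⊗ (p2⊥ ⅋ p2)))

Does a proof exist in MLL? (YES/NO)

Derivation (root first):
[⊗]  ⊢ p2, p2, p1, ((((p1⊥ ⊗ p2⊥) ⊗ p2⊥) ⅋ p1) ⊗ (p1⊥ ⊗ (p2⊥ ⅋ p2)))
  [⅋]  ⊢ p2, p2, (((p1⊥ ⊗ p2⊥) ⊗ p2⊥) ⅋ p1)
    [⊗]  ⊢ p1, p2, p2, ((p1⊥ ⊗ p2⊥) ⊗ p2⊥)
      [⊗]  ⊢ p1, p2, (p1⊥ ⊗ p2⊥)
        [Ax]  ⊢ p1, p1⊥
        [Ax]  ⊢ p2, p2⊥
      [Ax]  ⊢ p2, p2⊥
  [⊗]  ⊢ p1, (p1⊥ ⊗ (p2⊥ ⅋ p2))
    [Ax]  ⊢ p1, p1⊥
    [⅋]  ⊢ (p2⊥ ⅋ p2)
      [Ax]  ⊢ p2, p2⊥

Result: YES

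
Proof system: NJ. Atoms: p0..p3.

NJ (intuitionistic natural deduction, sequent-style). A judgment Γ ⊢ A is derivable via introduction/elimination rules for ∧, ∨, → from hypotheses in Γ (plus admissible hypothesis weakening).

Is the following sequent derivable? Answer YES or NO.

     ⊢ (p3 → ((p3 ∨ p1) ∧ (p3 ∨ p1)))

Derivation trace:
[→I]  ⊢ (p3 → ((p3 ∨ p1) ∧ (p3 ∨ p1)))
  [∧I] p3 ⊢ ((p3 ∨ p1) ∧ (p3 ∨ p1))
    [∨I₁] p3 ⊢ (p3 ∨ p1)
      [Ax] p3 ⊢ p3
    [∨I₁] p3 ⊢ (p3 ∨ p1)
      [Ax] p3 ⊢ p3

Result: YES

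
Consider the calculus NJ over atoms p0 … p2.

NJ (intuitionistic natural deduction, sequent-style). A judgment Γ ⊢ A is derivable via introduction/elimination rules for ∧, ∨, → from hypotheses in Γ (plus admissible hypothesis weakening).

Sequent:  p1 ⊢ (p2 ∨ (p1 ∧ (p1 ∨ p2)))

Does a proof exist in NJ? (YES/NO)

Proof tree:
[∨I₂] p1 ⊢ (p2 ∨ (p1 ∧ (p1 ∨ p2)))
  [∧I] p1 ⊢ (p1 ∧ (p1 ∨ p2))
    [Ax] p1 ⊢ p1
    [∨I₁] p1 ⊢ (p1 ∨ p2)
      [Ax] p1 ⊢ p1

Result: YES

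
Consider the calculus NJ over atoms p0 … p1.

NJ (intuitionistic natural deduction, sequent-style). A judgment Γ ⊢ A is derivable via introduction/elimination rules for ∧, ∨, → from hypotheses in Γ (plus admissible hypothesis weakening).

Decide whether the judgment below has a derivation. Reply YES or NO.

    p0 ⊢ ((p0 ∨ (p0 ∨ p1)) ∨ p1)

Proof tree:
[∨I₁] p0 ⊢ ((p0 ∨ (p0 ∨ p1)) ∨ p1)
  [∨I₂] p0 ⊢ (p0 ∨ (p0 ∨ p1))
    [∨I₁] p0 ⊢ (p0 ∨ p1)
      [Ax] p0 ⊢ p0

Result: YES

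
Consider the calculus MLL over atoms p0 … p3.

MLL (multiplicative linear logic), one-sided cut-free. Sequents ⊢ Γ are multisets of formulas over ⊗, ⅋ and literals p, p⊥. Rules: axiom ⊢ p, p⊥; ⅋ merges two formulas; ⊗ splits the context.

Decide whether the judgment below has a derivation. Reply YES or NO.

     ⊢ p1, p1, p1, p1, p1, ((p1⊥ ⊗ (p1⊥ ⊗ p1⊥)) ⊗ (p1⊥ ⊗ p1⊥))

Derivation (root first):
[⊗]  ⊢ p1, p1, p1, p1, p1, ((p1⊥ ⊗ (p1⊥ ⊗ p1⊥)) ⊗ (p1⊥ ⊗ p1⊥))
  [⊗]  ⊢ p1, p1, p1, (p1⊥ ⊗ (p1⊥ ⊗ p1⊥))
    [Ax]  ⊢ p1, p1⊥
    [⊗]  ⊢ p1, p1, (p1⊥ ⊗ p1⊥)
      [Ax]  ⊢ p1, p1⊥
      [Ax]  ⊢ p1, p1⊥
  [⊗]  ⊢ p1, p1, (p1⊥ ⊗ p1⊥)
    [Ax]  ⊢ p1, p1⊥
    [Ax]  ⊢ p1, p1⊥

Result: YES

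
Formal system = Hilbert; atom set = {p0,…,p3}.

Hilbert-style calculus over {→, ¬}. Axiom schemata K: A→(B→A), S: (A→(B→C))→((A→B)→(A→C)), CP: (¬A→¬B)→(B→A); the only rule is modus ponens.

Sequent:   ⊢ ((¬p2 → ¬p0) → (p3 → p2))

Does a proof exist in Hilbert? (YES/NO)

Search for a countermodel by truth-table:
  v=0000: Γ:[] Δ:[((¬p2 → ¬p0) → (p3 → p2))=T] refutes=False
  v=0001: Γ:[] Δ:[((¬p2 → ¬p0) → (p3 → p2))=F] refutes=True  ← countermodel

Result: NO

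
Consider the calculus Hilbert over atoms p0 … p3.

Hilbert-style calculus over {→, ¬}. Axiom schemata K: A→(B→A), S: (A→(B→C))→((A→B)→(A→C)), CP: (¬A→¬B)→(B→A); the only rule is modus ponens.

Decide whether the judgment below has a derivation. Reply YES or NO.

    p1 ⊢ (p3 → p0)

Truth-table refutation:
  v=0000: Γ:[p1=F] Δ:[(p3 → p0)=T] refutes=False
  v=0001: Γ:[p1=F] Δ:[(p3 → p0)=F] refutes=False
  v=0010: Γ:[p1=F] Δ:[(p3 → p0)=T] refutes=False
  v=0011: Γ:[p1=F] Δ:[(p3 → p0)=F] refutes=False
  v=0100: Γ:[p1=T] Δ:[(p3 → p0)=T] refutes=False
  v=0101: Γ:[p1=T] Δ:[(p3 → p0)=F] refutes=True  ← countermodel

Result: NO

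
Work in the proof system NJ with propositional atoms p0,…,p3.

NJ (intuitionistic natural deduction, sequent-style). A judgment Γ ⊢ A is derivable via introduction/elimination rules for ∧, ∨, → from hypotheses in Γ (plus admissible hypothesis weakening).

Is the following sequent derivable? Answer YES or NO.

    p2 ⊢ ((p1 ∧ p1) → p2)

Derivation trace:
[→I] p2 ⊢ ((p1 ∧ p1) → p2)
  [Wk] p2, (p1 ∧ p1) ⊢ p2
    [Ax] p2 ⊢ p2

Result: YES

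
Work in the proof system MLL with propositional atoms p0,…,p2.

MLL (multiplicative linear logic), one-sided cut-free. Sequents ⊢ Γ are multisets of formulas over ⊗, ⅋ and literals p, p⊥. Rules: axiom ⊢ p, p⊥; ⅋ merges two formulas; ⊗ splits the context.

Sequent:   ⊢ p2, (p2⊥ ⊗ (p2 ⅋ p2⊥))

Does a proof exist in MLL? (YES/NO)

Proof tree:
[⊗]  ⊢ p2, (p2⊥ ⊗ (p2 ⅋ p2⊥))
  [Ax]  ⊢ p2, p2⊥
  [⅋]  ⊢ (p2 ⅋ p2⊥)
    [Ax]  ⊢ p2, p2⊥

Result: YES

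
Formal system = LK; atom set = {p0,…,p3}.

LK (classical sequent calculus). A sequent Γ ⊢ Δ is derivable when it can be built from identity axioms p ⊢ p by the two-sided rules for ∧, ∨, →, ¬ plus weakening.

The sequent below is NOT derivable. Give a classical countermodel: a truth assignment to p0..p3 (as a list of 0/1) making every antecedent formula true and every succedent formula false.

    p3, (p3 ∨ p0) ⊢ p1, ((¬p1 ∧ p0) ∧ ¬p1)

Search for a countermodel by truth-table:
  v=0000: Γ:[p3=F, (p3 ∨ p0)=F] Δ:[p1=F, ((¬p1 ∧ p0) ∧ ¬p1)=F] refutes=False
  v=0001: Γ:[p3=T, (p3 ∨ p0)=T] Δ:[p1=F, ((¬p1 ∧ p0) ∧ ¬p1)=F] refutes=True  ← countermodel

Result: [0, 0, 0, 1]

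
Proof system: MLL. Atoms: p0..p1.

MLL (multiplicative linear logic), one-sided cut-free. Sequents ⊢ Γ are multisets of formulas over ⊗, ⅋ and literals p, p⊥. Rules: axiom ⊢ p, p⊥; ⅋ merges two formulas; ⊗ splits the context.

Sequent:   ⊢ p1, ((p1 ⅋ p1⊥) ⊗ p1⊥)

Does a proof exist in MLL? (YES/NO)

Derivation trace:
[⊗]  ⊢ p1, ((p1 ⅋ p1⊥) ⊗ p1⊥)
  [⅋]  ⊢ (p1 ⅋ p1⊥)
    [Ax]  ⊢ p1, p1⊥
  [Ax]  ⊢ p1, p1⊥

Result: YES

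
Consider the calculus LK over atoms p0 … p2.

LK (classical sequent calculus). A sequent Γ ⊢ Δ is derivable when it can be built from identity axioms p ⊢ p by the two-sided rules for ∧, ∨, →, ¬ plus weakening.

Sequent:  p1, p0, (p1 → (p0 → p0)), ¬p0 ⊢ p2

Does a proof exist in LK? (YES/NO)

Derivation (root first):
[WR] p1, p0, (p1 → (p0 → p0)), ¬p0 ⊢ p2
  [¬L] p1, p0, (p1 → (p0 → p0)), ¬p0 ⊢ 
    [→L] p1, p0, (p1 → (p0 → p0)) ⊢ p0
      [Ax] p1 ⊢ p1
      [→L] p0, (p0 → p0) ⊢ p0
        [Ax] p0 ⊢ p0
        [Ax] p0 ⊢ p0

Result: YES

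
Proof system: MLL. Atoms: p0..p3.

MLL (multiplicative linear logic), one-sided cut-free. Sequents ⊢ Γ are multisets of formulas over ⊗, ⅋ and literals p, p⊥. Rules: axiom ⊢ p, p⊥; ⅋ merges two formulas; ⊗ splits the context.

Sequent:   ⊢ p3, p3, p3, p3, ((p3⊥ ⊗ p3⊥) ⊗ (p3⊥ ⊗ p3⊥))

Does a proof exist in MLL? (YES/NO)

Derivation trace:
[⊗]  ⊢ p3, p3, p3, p3, ((p3⊥ ⊗ p3⊥) ⊗ (p3⊥ ⊗ p3⊥))
  [⊗]  ⊢ p3, p3, (p3⊥ ⊗ p3⊥)
    [Ax]  ⊢ p3, p3⊥
    [Ax]  ⊢ p3, p3⊥
  [⊗]  ⊢ p3, p3, (p3⊥ ⊗ p3⊥)
    [Ax]  ⊢ p3, p3⊥
    [Ax]  ⊢ p3, p3⊥

Result: YES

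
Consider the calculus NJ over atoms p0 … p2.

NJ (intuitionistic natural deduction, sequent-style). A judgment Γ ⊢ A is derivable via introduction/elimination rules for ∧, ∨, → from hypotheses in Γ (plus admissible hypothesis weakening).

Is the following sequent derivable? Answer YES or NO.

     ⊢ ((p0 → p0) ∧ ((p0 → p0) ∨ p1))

Derivation trace:
[∧I]  ⊢ ((p0 → p0) ∧ ((p0 → p0) ∨ p1))
  [→I]  ⊢ (p0 → p0)
    [Ax] p0 ⊢ p0
  [∨I₁]  ⊢ ((p0 → p0) ∨ p1)
    [→I]  ⊢ (p0 → p0)
      [Ax] p0 ⊢ p0

Result: YES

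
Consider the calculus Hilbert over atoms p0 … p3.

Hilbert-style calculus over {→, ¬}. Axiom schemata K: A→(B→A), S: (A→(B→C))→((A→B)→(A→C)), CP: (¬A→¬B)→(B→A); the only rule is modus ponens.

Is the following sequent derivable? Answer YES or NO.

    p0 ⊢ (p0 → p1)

Enumerate valuations to refute Γ ⊢ Δ:
  v=0000: Γ:[p0=F] Δ:[(p0 → p1)=T] refutes=False
  v=0001: Γ:[p0=F] Δ:[(p0 → p1)=T] refutes=False
  v=0010: Γ:[p0=F] Δ:[(p0 → p1)=T] refutes=False
  v=0011: Γ:[p0=F] Δ:[(p0 → p1)=T] refutes=False
  v=0100: Γ:[p0=F] Δ:[(p0 → p1)=T] refutes=False
  v=0101: Γ:[p0=F] Δ:[(p0 → p1)=T] refutes=False
  v=0110: Γ:[p0=F] Δ:[(p0 → p1)=T] refutes=False
  v=0111: Γ:[p0=F] Δ:[(p0 → p1)=T] refutes=False
  v=1000: Γ:[p0=T] Δ:[(p0 → p1)=F] refutes=True  ← countermodel

Result: NO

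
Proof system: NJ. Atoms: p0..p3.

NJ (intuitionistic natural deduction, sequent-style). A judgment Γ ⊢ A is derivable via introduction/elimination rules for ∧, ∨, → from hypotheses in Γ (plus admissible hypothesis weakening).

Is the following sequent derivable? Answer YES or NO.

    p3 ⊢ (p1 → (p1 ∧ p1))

Derivation (root first):
[Wk] p3 ⊢ (p1 → (p1 ∧ p1))
  [→I]  ⊢ (p1 → (p1 ∧ p1))
    [∧I] p1 ⊢ (p1 ∧ p1)
      [Ax] p1 ⊢ p1
      [Ax] p1 ⊢ p1

Result: YES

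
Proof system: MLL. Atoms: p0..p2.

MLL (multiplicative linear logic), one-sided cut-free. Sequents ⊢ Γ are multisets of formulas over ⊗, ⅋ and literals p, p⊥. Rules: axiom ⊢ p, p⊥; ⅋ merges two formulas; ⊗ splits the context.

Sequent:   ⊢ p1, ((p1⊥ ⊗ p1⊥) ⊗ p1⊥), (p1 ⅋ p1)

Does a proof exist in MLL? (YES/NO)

Proof tree:
[⅋]  ⊢ p1, ((p1⊥ ⊗ p1⊥) ⊗ p1⊥), (p1 ⅋ p1)
  [⊗]  ⊢ p1, p1, p1, ((p1⊥ ⊗ p1⊥) ⊗ p1⊥)
    [⊗]  ⊢ p1, p1, (p1⊥ ⊗ p1⊥)
      [Ax]  ⊢ p1, p1⊥
      [Ax]  ⊢ p1, p1⊥
    [Ax]  ⊢ p1, p1⊥

Result: YES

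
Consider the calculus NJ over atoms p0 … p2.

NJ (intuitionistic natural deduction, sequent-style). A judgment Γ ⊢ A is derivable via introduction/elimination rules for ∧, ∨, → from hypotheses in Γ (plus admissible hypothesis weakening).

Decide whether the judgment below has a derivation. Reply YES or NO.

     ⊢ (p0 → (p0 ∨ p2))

Derivation (root first):
[→I]  ⊢ (p0 → (p0 ∨ p2))
  [∨I₁] p0 ⊢ (p0 ∨ p2)
    [Ax] p0 ⊢ p0

Result: YES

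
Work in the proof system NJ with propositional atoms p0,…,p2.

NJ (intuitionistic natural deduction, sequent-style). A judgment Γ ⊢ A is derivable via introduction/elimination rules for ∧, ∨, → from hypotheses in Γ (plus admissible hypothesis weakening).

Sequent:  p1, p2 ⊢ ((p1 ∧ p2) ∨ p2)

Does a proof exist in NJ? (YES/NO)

Derivation trace:
[∨I₁] p1, p2 ⊢ ((p1 ∧ p2) ∨ p2)
  [∧I] p1, p2 ⊢ (p1 ∧ p2)
    [Ax] p1 ⊢ p1
    [Ax] p2 ⊢ p2

Result: YES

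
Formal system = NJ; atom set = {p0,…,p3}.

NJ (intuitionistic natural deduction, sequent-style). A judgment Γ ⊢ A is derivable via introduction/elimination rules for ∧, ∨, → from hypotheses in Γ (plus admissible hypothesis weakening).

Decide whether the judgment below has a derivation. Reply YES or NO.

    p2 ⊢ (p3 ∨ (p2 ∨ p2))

Derivation trace:
[∨I₂] p2 ⊢ (p3 ∨ (p2 ∨ p2))
  [∨I₂] p2 ⊢ (p2 ∨ p2)
    [Ax] p2 ⊢ p2

Result: YES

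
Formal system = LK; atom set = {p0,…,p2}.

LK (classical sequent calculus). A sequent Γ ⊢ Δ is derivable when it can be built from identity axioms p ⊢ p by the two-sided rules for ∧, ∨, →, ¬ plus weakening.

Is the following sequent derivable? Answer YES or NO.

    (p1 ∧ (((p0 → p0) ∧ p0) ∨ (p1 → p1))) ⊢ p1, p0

Derivation (root first):
[∧L] (p1 ∧ (((p0 → p0) ∧ p0) ∨ (p1 → p1))) ⊢ p1, p0
  [∨L] p1, (((p0 → p0) ∧ p0) ∨ (p1 → p1)) ⊢ p1, p0
    [∧L] ((p0 → p0) ∧ p0) ⊢ p0
      [→L] p0, (p0 → p0) ⊢ p0
        [Ax] p0 ⊢ p0
        [Ax] p0 ⊢ p0
    [→L] p1, (p1 → p1) ⊢ p1
      [Ax] p1 ⊢ p1
      [Ax] p1 ⊢ p1

Result: YES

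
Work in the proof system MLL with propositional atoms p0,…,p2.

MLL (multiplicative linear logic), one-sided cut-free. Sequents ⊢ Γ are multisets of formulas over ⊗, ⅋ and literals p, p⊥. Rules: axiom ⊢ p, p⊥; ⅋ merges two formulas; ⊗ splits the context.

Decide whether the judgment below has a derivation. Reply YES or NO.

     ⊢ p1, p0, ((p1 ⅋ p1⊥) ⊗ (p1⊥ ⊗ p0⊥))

Derivation trace:
[⊗]  ⊢ p1, p0, ((p1 ⅋ p1⊥) ⊗ (p1⊥ ⊗ p0⊥))
  [⅋]  ⊢ (p1 ⅋ p1⊥)
    [Ax]  ⊢ p1, p1⊥
  [⊗]  ⊢ p1, p0, (p1⊥ ⊗ p0⊥)
    [Ax]  ⊢ p1, p1⊥
    [Ax]  ⊢ p0, p0⊥

Result: YES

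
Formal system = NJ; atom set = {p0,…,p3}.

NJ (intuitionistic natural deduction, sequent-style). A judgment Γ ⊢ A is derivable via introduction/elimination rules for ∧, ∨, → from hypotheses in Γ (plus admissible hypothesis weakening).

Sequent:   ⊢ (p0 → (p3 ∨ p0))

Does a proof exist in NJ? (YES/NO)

Derivation (root first):
[→I]  ⊢ (p0 → (p3 ∨ p0))
  [∨I₂] p0 ⊢ (p3 ∨ p0)
    [Ax] p0 ⊢ p0

Result: YES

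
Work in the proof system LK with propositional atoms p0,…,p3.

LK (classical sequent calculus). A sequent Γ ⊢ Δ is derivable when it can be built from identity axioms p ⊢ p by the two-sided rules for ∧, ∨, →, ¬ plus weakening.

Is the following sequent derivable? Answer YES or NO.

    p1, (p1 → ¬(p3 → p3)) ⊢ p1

Proof tree:
[WR] p1, (p1 → ¬(p3 → p3)) ⊢ p1
  [→L] p1, (p1 → ¬(p3 → p3)) ⊢ 
    [Ax] p1 ⊢ p1
    [¬L] ¬(p3 → p3) ⊢ 
      [→R]  ⊢ (p3 → p3)
        [Ax] p3 ⊢ p3

Result: YES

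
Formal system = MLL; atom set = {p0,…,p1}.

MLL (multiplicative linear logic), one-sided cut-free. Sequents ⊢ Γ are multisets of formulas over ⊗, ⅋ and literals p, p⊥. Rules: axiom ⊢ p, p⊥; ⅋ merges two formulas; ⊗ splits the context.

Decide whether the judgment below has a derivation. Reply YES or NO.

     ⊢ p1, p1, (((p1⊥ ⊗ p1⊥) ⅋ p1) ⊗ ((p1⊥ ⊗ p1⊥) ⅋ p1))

Derivation (root first):
[⊗]  ⊢ p1, p1, (((p1⊥ ⊗ p1⊥) ⅋ p1) ⊗ ((p1⊥ ⊗ p1⊥) ⅋ p1))
  [⅋]  ⊢ p1, ((p1⊥ ⊗ p1⊥) ⅋ p1)
    [⊗]  ⊢ p1, p1, (p1⊥ ⊗ p1⊥)
      [Ax]  ⊢ p1, p1⊥
      [Ax]  ⊢ p1, p1⊥
  [⅋]  ⊢ p1, ((p1⊥ ⊗ p1⊥) ⅋ p1)
    [⊗]  ⊢ p1, p1, (p1⊥ ⊗ p1⊥)
      [Ax]  ⊢ p1, p1⊥
      [Ax]  ⊢ p1, p1⊥

Result: YES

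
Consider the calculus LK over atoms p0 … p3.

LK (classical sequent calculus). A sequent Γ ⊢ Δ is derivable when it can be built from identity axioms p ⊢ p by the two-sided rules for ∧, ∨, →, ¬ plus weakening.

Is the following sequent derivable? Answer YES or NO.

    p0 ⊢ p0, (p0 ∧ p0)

Derivation (root first):
[∧R] p0 ⊢ p0, (p0 ∧ p0)
  [Ax] p0 ⊢ p0
  [WR] p0 ⊢ p0, p0
    [Ax] p0 ⊢ p0

Result: YES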